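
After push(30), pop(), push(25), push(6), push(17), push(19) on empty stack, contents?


push(30) -> [30]
pop() returns 30 -> []
push(25) -> [25]
push(6) -> [25, 6]
push(17) -> [25, 6, 17]
push(19) -> [25, 6, 17, 19]
Final stack (bottom to top): [25, 6, 17, 19]


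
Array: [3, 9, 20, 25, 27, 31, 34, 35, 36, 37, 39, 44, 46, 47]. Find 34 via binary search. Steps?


Search for 34:
[0,13] mid=6 arr[6]=34
Total: 1 comparisons


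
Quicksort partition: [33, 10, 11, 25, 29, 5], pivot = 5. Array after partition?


Elements <= 5 go left of pivot.
Result: [5, 10, 11, 25, 29, 33], pivot at index 0


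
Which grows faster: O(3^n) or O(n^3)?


cubic grows slower than exponential (base 3)
O(n^3) is asymptotically smaller; O(3^n) grows faster


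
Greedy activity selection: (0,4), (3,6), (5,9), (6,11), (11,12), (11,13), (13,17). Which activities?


Greedy: pick earliest-ending, then skip overlaps.
Selected (4 activities): [(0, 4), (5, 9), (11, 12), (13, 17)]


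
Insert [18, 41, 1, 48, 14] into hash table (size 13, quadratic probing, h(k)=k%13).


Insertions: 18->slot 5; 41->slot 2; 1->slot 1; 48->slot 9; 14->slot 10
Table: [None, 1, 41, None, None, 18, None, None, None, 48, 14, None, None]


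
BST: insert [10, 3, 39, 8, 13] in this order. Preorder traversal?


Root = 10; build tree by BST insertion.
Preorder traversal: [10, 3, 8, 39, 13]


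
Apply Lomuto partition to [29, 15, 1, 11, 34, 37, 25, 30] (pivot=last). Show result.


Elements <= 30 go left of pivot.
Result: [29, 15, 1, 11, 25, 30, 34, 37], pivot at index 5


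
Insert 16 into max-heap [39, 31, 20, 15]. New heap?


Append 16: [39, 31, 20, 15, 16]
Bubble up: no swaps needed
Result: [39, 31, 20, 15, 16]


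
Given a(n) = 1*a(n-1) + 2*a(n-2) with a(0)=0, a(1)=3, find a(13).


Build bottom-up:
...a(11)=2049, a(12)=4095, a(13)=1*4095+2*2049=8193


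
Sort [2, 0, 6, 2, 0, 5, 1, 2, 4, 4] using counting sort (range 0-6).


Count array: [2, 1, 3, 0, 2, 1, 1]
Reconstruct: [0, 0, 1, 2, 2, 2, 4, 4, 5, 6]


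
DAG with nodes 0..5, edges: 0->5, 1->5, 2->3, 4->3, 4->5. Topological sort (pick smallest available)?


Kahn's algorithm, process smallest node first
Order: [0, 1, 2, 4, 3, 5]


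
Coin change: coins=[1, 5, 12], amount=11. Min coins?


dp[0]=0; dp[i]=1+min(dp[i-c] for c in coins)
...dp[6]=2, dp[7]=3, dp[8]=4, dp[9]=5, dp[10]=2, dp[11]=3
Minimum coins for 11 = 3


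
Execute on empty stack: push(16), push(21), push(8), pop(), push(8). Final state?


push(16) -> [16]
push(21) -> [16, 21]
push(8) -> [16, 21, 8]
pop() returns 8 -> [16, 21]
push(8) -> [16, 21, 8]
Final stack (bottom to top): [16, 21, 8]


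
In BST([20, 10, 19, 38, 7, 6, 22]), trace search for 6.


BST root = 20
Search for 6: compare at each node
Path: [20, 10, 7, 6]


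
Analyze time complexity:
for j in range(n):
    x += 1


Per nesting level: O(n) = O(n)
Complexity: O(n)


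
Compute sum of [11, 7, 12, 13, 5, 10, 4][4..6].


Prefix sums: [0, 11, 18, 30, 43, 48, 58, 62]
Sum[4..6] = prefix[7] - prefix[4] = 62 - 43 = 19


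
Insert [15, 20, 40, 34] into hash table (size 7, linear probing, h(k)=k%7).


Insertions: 15->slot 1; 20->slot 6; 40->slot 5; 34->slot 0
Table: [34, 15, None, None, None, 40, 20]


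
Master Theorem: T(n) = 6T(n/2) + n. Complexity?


a=6, b=2, c=1. log_2(6)=2.585 > c=1. Case 1: O(n^log_b(a)) = O(n^2.585)
Complexity: O(n^2.585)


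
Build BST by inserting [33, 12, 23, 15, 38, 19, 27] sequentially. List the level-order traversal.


Root = 33; build tree by BST insertion.
Level-Order traversal: [33, 12, 38, 23, 15, 27, 19]


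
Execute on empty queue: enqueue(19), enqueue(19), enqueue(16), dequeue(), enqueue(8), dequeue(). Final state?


enqueue(19) -> [19]
enqueue(19) -> [19, 19]
enqueue(16) -> [19, 19, 16]
dequeue() returns 19 -> [19, 16]
enqueue(8) -> [19, 16, 8]
dequeue() returns 19 -> [16, 8]
Final queue (front to back): [16, 8]


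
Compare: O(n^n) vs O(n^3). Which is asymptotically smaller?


cubic grows slower than n^n
O(n^3) is asymptotically smaller; O(n^n) grows faster


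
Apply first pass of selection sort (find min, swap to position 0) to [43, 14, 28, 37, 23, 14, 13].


After one pass: [13, 14, 28, 37, 23, 14, 43]


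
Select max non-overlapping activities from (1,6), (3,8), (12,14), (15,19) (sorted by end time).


Greedy: pick earliest-ending, then skip overlaps.
Selected (3 activities): [(1, 6), (12, 14), (15, 19)]


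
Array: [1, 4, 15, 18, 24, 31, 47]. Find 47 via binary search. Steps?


Search for 47:
[0,6] mid=3 arr[3]=18
[4,6] mid=5 arr[5]=31
[6,6] mid=6 arr[6]=47
Total: 3 comparisons


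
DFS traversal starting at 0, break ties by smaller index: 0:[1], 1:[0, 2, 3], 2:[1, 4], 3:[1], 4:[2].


DFS stack-based: start with [0]
Visit order: [0, 1, 2, 4, 3]


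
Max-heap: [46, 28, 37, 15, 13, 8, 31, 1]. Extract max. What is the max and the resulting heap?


Max = 46
Replace root with last, heapify down
Resulting heap: [37, 28, 31, 15, 13, 8, 1]


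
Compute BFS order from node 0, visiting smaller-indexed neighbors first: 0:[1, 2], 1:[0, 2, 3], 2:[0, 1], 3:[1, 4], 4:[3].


BFS queue: start with [0]
Visit order: [0, 1, 2, 3, 4]


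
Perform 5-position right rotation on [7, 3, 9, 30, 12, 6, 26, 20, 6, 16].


Right rotate by 5: [6, 26, 20, 6, 16, 7, 3, 9, 30, 12]


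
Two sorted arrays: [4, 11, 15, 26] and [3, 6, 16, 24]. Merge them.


Compare heads, take smaller each step.
Merged: [3, 4, 6, 11, 15, 16, 24, 26]


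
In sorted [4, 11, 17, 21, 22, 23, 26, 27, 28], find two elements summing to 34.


Two pointers: lo=0, hi=8
Found pair: (11, 23) summing to 34


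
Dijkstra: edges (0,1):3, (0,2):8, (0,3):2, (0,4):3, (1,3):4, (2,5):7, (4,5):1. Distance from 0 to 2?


Dijkstra from 0:
Distances: {0: 0, 1: 3, 2: 8, 3: 2, 4: 3, 5: 4}
Shortest distance to 2 = 8, path = [0, 2]


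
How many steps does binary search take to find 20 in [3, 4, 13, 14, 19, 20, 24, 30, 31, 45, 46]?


Search for 20:
[0,10] mid=5 arr[5]=20
Total: 1 comparisons


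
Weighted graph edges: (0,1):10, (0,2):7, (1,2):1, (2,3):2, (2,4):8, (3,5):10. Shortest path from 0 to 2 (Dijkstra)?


Dijkstra from 0:
Distances: {0: 0, 1: 8, 2: 7, 3: 9, 4: 15, 5: 19}
Shortest distance to 2 = 7, path = [0, 2]


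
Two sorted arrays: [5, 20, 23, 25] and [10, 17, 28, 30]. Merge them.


Compare heads, take smaller each step.
Merged: [5, 10, 17, 20, 23, 25, 28, 30]


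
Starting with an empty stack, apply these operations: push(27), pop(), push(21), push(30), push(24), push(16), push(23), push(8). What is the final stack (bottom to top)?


push(27) -> [27]
pop() returns 27 -> []
push(21) -> [21]
push(30) -> [21, 30]
push(24) -> [21, 30, 24]
push(16) -> [21, 30, 24, 16]
push(23) -> [21, 30, 24, 16, 23]
push(8) -> [21, 30, 24, 16, 23, 8]
Final stack (bottom to top): [21, 30, 24, 16, 23, 8]


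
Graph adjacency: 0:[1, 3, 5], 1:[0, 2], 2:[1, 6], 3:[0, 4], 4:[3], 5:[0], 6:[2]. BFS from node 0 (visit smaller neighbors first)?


BFS queue: start with [0]
Visit order: [0, 1, 3, 5, 2, 4, 6]


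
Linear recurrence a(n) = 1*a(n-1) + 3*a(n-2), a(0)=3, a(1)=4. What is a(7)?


Build bottom-up:
...a(5)=139, a(6)=331, a(7)=1*331+3*139=748


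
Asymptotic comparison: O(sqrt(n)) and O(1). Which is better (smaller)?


constant grows slower than sublinear
O(1) is asymptotically smaller; O(sqrt(n)) grows faster


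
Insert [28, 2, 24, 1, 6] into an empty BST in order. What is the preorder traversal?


Root = 28; build tree by BST insertion.
Preorder traversal: [28, 2, 1, 24, 6]


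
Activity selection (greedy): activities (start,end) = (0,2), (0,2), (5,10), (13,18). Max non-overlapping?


Greedy: pick earliest-ending, then skip overlaps.
Selected (3 activities): [(0, 2), (5, 10), (13, 18)]


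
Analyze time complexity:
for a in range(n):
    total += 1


Per nesting level: O(n) = O(n)
Complexity: O(n)


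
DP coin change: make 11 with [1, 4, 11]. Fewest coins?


dp[0]=0; dp[i]=1+min(dp[i-c] for c in coins)
...dp[6]=3, dp[7]=4, dp[8]=2, dp[9]=3, dp[10]=4, dp[11]=1
Minimum coins for 11 = 1


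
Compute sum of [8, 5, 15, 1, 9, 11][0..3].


Prefix sums: [0, 8, 13, 28, 29, 38, 49]
Sum[0..3] = prefix[4] - prefix[0] = 29 - 0 = 29


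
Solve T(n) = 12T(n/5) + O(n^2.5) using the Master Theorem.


a=12, b=5, c=2.5. log_5(12)=1.544 < c=2.5. Case 3: O(n^c) = O(n^2.500)
Complexity: O(n^2.500)


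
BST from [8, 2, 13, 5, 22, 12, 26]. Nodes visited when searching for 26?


BST root = 8
Search for 26: compare at each node
Path: [8, 13, 22, 26]


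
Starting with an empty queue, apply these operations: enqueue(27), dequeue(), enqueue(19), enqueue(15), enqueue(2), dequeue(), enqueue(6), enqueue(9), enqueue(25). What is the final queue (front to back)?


enqueue(27) -> [27]
dequeue() returns 27 -> []
enqueue(19) -> [19]
enqueue(15) -> [19, 15]
enqueue(2) -> [19, 15, 2]
dequeue() returns 19 -> [15, 2]
enqueue(6) -> [15, 2, 6]
enqueue(9) -> [15, 2, 6, 9]
enqueue(25) -> [15, 2, 6, 9, 25]
Final queue (front to back): [15, 2, 6, 9, 25]


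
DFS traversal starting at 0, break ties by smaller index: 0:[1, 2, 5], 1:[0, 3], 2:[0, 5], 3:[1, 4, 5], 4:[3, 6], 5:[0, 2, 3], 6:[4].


DFS stack-based: start with [0]
Visit order: [0, 1, 3, 4, 6, 5, 2]


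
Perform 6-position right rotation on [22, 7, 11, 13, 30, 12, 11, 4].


Right rotate by 6: [11, 13, 30, 12, 11, 4, 22, 7]


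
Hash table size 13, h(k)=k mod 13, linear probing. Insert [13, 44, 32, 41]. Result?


Insertions: 13->slot 0; 44->slot 5; 32->slot 6; 41->slot 2
Table: [13, None, 41, None, None, 44, 32, None, None, None, None, None, None]


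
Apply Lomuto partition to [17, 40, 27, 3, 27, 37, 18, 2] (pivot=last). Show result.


Elements <= 2 go left of pivot.
Result: [2, 40, 27, 3, 27, 37, 18, 17], pivot at index 0


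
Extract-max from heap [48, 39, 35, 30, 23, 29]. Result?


Max = 48
Replace root with last, heapify down
Resulting heap: [39, 30, 35, 29, 23]


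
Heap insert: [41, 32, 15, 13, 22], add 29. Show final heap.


Append 29: [41, 32, 15, 13, 22, 29]
Bubble up: swap idx 5(29) with idx 2(15)
Result: [41, 32, 29, 13, 22, 15]


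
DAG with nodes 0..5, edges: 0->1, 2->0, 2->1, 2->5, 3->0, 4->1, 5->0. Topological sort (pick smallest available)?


Kahn's algorithm, process smallest node first
Order: [2, 3, 4, 5, 0, 1]


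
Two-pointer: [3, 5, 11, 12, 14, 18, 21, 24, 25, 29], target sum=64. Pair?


Two pointers: lo=0, hi=9
No pair sums to 64


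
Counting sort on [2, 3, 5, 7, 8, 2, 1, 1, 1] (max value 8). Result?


Count array: [0, 3, 2, 1, 0, 1, 0, 1, 1]
Reconstruct: [1, 1, 1, 2, 2, 3, 5, 7, 8]


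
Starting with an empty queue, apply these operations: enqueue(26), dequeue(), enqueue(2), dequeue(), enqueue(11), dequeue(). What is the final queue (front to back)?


enqueue(26) -> [26]
dequeue() returns 26 -> []
enqueue(2) -> [2]
dequeue() returns 2 -> []
enqueue(11) -> [11]
dequeue() returns 11 -> []
Final queue (front to back): []


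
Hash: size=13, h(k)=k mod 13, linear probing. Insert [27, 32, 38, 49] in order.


Insertions: 27->slot 1; 32->slot 6; 38->slot 12; 49->slot 10
Table: [None, 27, None, None, None, None, 32, None, None, None, 49, None, 38]


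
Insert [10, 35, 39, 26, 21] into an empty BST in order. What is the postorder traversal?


Root = 10; build tree by BST insertion.
Postorder traversal: [21, 26, 39, 35, 10]


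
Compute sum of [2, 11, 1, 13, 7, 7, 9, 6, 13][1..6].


Prefix sums: [0, 2, 13, 14, 27, 34, 41, 50, 56, 69]
Sum[1..6] = prefix[7] - prefix[1] = 50 - 2 = 48


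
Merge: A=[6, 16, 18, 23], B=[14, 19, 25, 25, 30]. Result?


Compare heads, take smaller each step.
Merged: [6, 14, 16, 18, 19, 23, 25, 25, 30]


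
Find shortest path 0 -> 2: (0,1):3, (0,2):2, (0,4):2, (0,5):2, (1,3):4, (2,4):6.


Dijkstra from 0:
Distances: {0: 0, 1: 3, 2: 2, 3: 7, 4: 2, 5: 2}
Shortest distance to 2 = 2, path = [0, 2]


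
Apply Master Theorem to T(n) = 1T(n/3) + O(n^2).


a=1, b=3, c=2. log_3(1)=0 < c=2. Case 3: O(n^c) = O(n^2)
Complexity: O(n^2)


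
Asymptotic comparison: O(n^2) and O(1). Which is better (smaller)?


constant grows slower than quadratic
O(1) is asymptotically smaller; O(n^2) grows faster


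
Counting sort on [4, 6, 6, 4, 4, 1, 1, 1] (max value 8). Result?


Count array: [0, 3, 0, 0, 3, 0, 2, 0, 0]
Reconstruct: [1, 1, 1, 4, 4, 4, 6, 6]


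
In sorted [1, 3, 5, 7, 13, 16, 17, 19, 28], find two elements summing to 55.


Two pointers: lo=0, hi=8
No pair sums to 55


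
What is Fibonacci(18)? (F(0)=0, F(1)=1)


F(n)=F(n-1)+F(n-2)
...F(16)=987, F(17)=1597, F(18)=2584


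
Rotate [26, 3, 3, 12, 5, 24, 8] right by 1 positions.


Right rotate by 1: [8, 26, 3, 3, 12, 5, 24]


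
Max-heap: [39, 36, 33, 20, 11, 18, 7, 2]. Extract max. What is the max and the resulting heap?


Max = 39
Replace root with last, heapify down
Resulting heap: [36, 20, 33, 2, 11, 18, 7]


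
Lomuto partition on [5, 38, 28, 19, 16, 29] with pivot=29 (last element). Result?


Elements <= 29 go left of pivot.
Result: [5, 28, 19, 16, 29, 38], pivot at index 4


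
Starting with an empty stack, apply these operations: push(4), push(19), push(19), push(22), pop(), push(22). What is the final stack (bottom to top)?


push(4) -> [4]
push(19) -> [4, 19]
push(19) -> [4, 19, 19]
push(22) -> [4, 19, 19, 22]
pop() returns 22 -> [4, 19, 19]
push(22) -> [4, 19, 19, 22]
Final stack (bottom to top): [4, 19, 19, 22]


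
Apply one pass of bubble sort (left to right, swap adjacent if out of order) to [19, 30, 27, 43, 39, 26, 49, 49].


After one pass: [19, 27, 30, 39, 26, 43, 49, 49]


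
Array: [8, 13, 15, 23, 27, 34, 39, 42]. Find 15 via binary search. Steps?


Search for 15:
[0,7] mid=3 arr[3]=23
[0,2] mid=1 arr[1]=13
[2,2] mid=2 arr[2]=15
Total: 3 comparisons


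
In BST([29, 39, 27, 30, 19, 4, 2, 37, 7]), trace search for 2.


BST root = 29
Search for 2: compare at each node
Path: [29, 27, 19, 4, 2]


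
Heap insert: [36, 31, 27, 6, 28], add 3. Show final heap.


Append 3: [36, 31, 27, 6, 28, 3]
Bubble up: no swaps needed
Result: [36, 31, 27, 6, 28, 3]


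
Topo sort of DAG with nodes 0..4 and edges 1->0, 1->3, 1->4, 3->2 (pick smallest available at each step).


Kahn's algorithm, process smallest node first
Order: [1, 0, 3, 2, 4]


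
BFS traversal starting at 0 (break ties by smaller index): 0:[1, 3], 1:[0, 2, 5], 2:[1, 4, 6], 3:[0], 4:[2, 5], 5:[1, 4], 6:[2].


BFS queue: start with [0]
Visit order: [0, 1, 3, 2, 5, 4, 6]


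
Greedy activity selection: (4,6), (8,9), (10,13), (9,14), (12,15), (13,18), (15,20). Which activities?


Greedy: pick earliest-ending, then skip overlaps.
Selected (4 activities): [(4, 6), (8, 9), (10, 13), (13, 18)]


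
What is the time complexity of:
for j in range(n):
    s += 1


Per nesting level: O(n) = O(n)
Complexity: O(n)


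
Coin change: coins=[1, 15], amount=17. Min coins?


dp[0]=0; dp[i]=1+min(dp[i-c] for c in coins)
...dp[12]=12, dp[13]=13, dp[14]=14, dp[15]=1, dp[16]=2, dp[17]=3
Minimum coins for 17 = 3


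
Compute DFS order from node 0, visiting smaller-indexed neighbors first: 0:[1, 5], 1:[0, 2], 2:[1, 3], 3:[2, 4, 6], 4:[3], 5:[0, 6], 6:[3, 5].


DFS stack-based: start with [0]
Visit order: [0, 1, 2, 3, 4, 6, 5]


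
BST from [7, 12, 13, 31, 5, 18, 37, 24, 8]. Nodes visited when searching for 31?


BST root = 7
Search for 31: compare at each node
Path: [7, 12, 13, 31]


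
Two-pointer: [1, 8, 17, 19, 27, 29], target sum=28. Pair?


Two pointers: lo=0, hi=5
Found pair: (1, 27) summing to 28


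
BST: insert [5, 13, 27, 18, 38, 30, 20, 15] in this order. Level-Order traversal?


Root = 5; build tree by BST insertion.
Level-Order traversal: [5, 13, 27, 18, 38, 15, 20, 30]


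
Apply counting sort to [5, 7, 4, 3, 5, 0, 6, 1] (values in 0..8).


Count array: [1, 1, 0, 1, 1, 2, 1, 1, 0]
Reconstruct: [0, 1, 3, 4, 5, 5, 6, 7]


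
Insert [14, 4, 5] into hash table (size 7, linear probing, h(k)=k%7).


Insertions: 14->slot 0; 4->slot 4; 5->slot 5
Table: [14, None, None, None, 4, 5, None]


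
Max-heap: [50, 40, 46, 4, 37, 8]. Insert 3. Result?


Append 3: [50, 40, 46, 4, 37, 8, 3]
Bubble up: no swaps needed
Result: [50, 40, 46, 4, 37, 8, 3]


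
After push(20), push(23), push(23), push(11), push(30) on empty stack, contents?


push(20) -> [20]
push(23) -> [20, 23]
push(23) -> [20, 23, 23]
push(11) -> [20, 23, 23, 11]
push(30) -> [20, 23, 23, 11, 30]
Final stack (bottom to top): [20, 23, 23, 11, 30]


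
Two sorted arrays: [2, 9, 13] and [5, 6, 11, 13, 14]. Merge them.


Compare heads, take smaller each step.
Merged: [2, 5, 6, 9, 11, 13, 13, 14]


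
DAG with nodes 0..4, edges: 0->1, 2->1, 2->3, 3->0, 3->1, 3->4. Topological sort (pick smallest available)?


Kahn's algorithm, process smallest node first
Order: [2, 3, 0, 1, 4]


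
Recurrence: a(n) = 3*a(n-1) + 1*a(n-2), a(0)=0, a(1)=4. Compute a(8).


Build bottom-up:
...a(6)=1440, a(7)=4756, a(8)=3*4756+1*1440=15708


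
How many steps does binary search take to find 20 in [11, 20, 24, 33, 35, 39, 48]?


Search for 20:
[0,6] mid=3 arr[3]=33
[0,2] mid=1 arr[1]=20
Total: 2 comparisons


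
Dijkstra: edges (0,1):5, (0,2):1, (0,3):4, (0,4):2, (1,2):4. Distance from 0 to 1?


Dijkstra from 0:
Distances: {0: 0, 1: 5, 2: 1, 3: 4, 4: 2}
Shortest distance to 1 = 5, path = [0, 1]


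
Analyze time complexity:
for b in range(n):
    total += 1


Per nesting level: O(n) = O(n)
Complexity: O(n)


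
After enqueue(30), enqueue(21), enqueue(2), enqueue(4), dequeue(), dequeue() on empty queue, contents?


enqueue(30) -> [30]
enqueue(21) -> [30, 21]
enqueue(2) -> [30, 21, 2]
enqueue(4) -> [30, 21, 2, 4]
dequeue() returns 30 -> [21, 2, 4]
dequeue() returns 21 -> [2, 4]
Final queue (front to back): [2, 4]


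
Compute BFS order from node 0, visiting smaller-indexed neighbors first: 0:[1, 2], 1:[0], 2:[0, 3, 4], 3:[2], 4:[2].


BFS queue: start with [0]
Visit order: [0, 1, 2, 3, 4]


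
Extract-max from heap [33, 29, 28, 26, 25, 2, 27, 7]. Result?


Max = 33
Replace root with last, heapify down
Resulting heap: [29, 26, 28, 7, 25, 2, 27]


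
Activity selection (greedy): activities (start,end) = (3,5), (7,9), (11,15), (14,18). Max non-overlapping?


Greedy: pick earliest-ending, then skip overlaps.
Selected (3 activities): [(3, 5), (7, 9), (11, 15)]


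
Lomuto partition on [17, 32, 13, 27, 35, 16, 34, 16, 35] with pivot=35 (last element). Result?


Elements <= 35 go left of pivot.
Result: [17, 32, 13, 27, 35, 16, 34, 16, 35], pivot at index 8


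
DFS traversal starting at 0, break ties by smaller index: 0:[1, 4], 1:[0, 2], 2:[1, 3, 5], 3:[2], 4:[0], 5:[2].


DFS stack-based: start with [0]
Visit order: [0, 1, 2, 3, 5, 4]


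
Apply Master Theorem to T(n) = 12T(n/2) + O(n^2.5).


a=12, b=2, c=2.5. log_2(12)=3.585 > c=2.5. Case 1: O(n^log_b(a)) = O(n^3.585)
Complexity: O(n^3.585)


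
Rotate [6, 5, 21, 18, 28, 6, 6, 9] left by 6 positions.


Left rotate by 6: [6, 9, 6, 5, 21, 18, 28, 6]


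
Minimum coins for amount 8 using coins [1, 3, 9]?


dp[0]=0; dp[i]=1+min(dp[i-c] for c in coins)
...dp[3]=1, dp[4]=2, dp[5]=3, dp[6]=2, dp[7]=3, dp[8]=4
Minimum coins for 8 = 4


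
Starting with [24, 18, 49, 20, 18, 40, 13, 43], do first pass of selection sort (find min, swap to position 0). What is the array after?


After one pass: [13, 18, 49, 20, 18, 40, 24, 43]


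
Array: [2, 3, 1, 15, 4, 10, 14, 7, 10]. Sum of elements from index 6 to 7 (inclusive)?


Prefix sums: [0, 2, 5, 6, 21, 25, 35, 49, 56, 66]
Sum[6..7] = prefix[8] - prefix[6] = 56 - 35 = 21


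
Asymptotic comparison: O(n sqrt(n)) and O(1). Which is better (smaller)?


constant grows slower than n^1.5
O(1) is asymptotically smaller; O(n sqrt(n)) grows faster


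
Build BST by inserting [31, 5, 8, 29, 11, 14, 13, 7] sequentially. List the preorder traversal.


Root = 31; build tree by BST insertion.
Preorder traversal: [31, 5, 8, 7, 29, 11, 14, 13]


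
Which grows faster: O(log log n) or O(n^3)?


double-logarithmic grows slower than cubic
O(log log n) is asymptotically smaller; O(n^3) grows faster


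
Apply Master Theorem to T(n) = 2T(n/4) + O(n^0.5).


a=2, b=4, c=0.5. log_4(2)=0.5 = c=0.5. Case 2: O(n^c log n) = O(sqrt(n) log n)
Complexity: O(sqrt(n) log n)


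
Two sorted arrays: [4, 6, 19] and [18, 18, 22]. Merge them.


Compare heads, take smaller each step.
Merged: [4, 6, 18, 18, 19, 22]


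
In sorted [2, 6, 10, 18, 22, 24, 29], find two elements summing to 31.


Two pointers: lo=0, hi=6
Found pair: (2, 29) summing to 31


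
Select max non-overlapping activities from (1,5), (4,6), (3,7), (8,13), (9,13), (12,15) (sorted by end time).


Greedy: pick earliest-ending, then skip overlaps.
Selected (2 activities): [(1, 5), (8, 13)]


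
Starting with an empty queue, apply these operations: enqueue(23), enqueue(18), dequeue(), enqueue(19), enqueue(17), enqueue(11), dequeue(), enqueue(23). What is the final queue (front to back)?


enqueue(23) -> [23]
enqueue(18) -> [23, 18]
dequeue() returns 23 -> [18]
enqueue(19) -> [18, 19]
enqueue(17) -> [18, 19, 17]
enqueue(11) -> [18, 19, 17, 11]
dequeue() returns 18 -> [19, 17, 11]
enqueue(23) -> [19, 17, 11, 23]
Final queue (front to back): [19, 17, 11, 23]


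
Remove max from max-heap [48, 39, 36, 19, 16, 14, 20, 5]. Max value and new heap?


Max = 48
Replace root with last, heapify down
Resulting heap: [39, 19, 36, 5, 16, 14, 20]


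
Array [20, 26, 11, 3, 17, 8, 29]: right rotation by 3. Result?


Right rotate by 3: [17, 8, 29, 20, 26, 11, 3]


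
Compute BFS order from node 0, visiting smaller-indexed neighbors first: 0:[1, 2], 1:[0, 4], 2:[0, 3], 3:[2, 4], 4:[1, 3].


BFS queue: start with [0]
Visit order: [0, 1, 2, 4, 3]


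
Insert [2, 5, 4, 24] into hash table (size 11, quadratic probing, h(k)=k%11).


Insertions: 2->slot 2; 5->slot 5; 4->slot 4; 24->slot 3
Table: [None, None, 2, 24, 4, 5, None, None, None, None, None]


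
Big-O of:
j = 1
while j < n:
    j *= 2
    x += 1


Per nesting level: O(log n) = O(log n)
Complexity: O(log n)


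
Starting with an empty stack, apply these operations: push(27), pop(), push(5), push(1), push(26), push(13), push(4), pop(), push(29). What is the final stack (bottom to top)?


push(27) -> [27]
pop() returns 27 -> []
push(5) -> [5]
push(1) -> [5, 1]
push(26) -> [5, 1, 26]
push(13) -> [5, 1, 26, 13]
push(4) -> [5, 1, 26, 13, 4]
pop() returns 4 -> [5, 1, 26, 13]
push(29) -> [5, 1, 26, 13, 29]
Final stack (bottom to top): [5, 1, 26, 13, 29]


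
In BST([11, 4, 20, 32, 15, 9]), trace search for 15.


BST root = 11
Search for 15: compare at each node
Path: [11, 20, 15]


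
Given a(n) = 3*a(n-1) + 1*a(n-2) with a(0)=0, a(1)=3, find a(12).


Build bottom-up:
...a(10)=128511, a(11)=424443, a(12)=3*424443+1*128511=1401840


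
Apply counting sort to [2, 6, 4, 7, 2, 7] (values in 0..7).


Count array: [0, 0, 2, 0, 1, 0, 1, 2]
Reconstruct: [2, 2, 4, 6, 7, 7]


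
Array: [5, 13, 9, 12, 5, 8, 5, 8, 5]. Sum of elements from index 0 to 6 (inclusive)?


Prefix sums: [0, 5, 18, 27, 39, 44, 52, 57, 65, 70]
Sum[0..6] = prefix[7] - prefix[0] = 57 - 0 = 57


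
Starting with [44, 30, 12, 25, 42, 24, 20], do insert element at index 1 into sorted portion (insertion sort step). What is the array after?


After one pass: [30, 44, 12, 25, 42, 24, 20]


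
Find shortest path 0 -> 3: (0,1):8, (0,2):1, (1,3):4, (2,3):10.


Dijkstra from 0:
Distances: {0: 0, 1: 8, 2: 1, 3: 11}
Shortest distance to 3 = 11, path = [0, 2, 3]


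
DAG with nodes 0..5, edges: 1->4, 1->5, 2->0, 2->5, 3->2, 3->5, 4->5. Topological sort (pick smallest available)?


Kahn's algorithm, process smallest node first
Order: [1, 3, 2, 0, 4, 5]


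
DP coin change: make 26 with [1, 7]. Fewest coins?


dp[0]=0; dp[i]=1+min(dp[i-c] for c in coins)
...dp[21]=3, dp[22]=4, dp[23]=5, dp[24]=6, dp[25]=7, dp[26]=8
Minimum coins for 26 = 8


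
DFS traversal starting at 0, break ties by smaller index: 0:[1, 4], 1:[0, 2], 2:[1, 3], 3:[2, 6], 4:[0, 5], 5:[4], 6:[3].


DFS stack-based: start with [0]
Visit order: [0, 1, 2, 3, 6, 4, 5]


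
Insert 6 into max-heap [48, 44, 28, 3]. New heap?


Append 6: [48, 44, 28, 3, 6]
Bubble up: no swaps needed
Result: [48, 44, 28, 3, 6]


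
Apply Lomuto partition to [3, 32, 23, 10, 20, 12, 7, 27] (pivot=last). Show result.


Elements <= 27 go left of pivot.
Result: [3, 23, 10, 20, 12, 7, 27, 32], pivot at index 6


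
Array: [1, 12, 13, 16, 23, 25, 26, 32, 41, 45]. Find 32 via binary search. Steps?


Search for 32:
[0,9] mid=4 arr[4]=23
[5,9] mid=7 arr[7]=32
Total: 2 comparisons


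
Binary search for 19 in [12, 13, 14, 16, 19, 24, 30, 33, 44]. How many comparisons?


Search for 19:
[0,8] mid=4 arr[4]=19
Total: 1 comparisons


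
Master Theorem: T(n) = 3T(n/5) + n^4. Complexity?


a=3, b=5, c=4. log_5(3)=0.683 < c=4. Case 3: O(n^c) = O(n^4)
Complexity: O(n^4)


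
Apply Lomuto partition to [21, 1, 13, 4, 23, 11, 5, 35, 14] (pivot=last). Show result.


Elements <= 14 go left of pivot.
Result: [1, 13, 4, 11, 5, 14, 23, 35, 21], pivot at index 5


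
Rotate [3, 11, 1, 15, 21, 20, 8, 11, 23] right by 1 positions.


Right rotate by 1: [23, 3, 11, 1, 15, 21, 20, 8, 11]


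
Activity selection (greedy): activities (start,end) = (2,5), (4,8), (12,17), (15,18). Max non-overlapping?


Greedy: pick earliest-ending, then skip overlaps.
Selected (2 activities): [(2, 5), (12, 17)]


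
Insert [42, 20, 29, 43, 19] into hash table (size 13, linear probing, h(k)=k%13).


Insertions: 42->slot 3; 20->slot 7; 29->slot 4; 43->slot 5; 19->slot 6
Table: [None, None, None, 42, 29, 43, 19, 20, None, None, None, None, None]


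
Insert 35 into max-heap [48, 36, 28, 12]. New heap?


Append 35: [48, 36, 28, 12, 35]
Bubble up: no swaps needed
Result: [48, 36, 28, 12, 35]


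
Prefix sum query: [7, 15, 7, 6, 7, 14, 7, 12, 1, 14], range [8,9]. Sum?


Prefix sums: [0, 7, 22, 29, 35, 42, 56, 63, 75, 76, 90]
Sum[8..9] = prefix[10] - prefix[8] = 90 - 75 = 15


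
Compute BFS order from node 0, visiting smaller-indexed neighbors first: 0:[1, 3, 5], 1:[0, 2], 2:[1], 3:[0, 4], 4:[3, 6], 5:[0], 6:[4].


BFS queue: start with [0]
Visit order: [0, 1, 3, 5, 2, 4, 6]


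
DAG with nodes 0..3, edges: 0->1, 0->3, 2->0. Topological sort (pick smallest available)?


Kahn's algorithm, process smallest node first
Order: [2, 0, 1, 3]


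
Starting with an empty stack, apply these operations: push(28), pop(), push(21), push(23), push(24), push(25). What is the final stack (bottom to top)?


push(28) -> [28]
pop() returns 28 -> []
push(21) -> [21]
push(23) -> [21, 23]
push(24) -> [21, 23, 24]
push(25) -> [21, 23, 24, 25]
Final stack (bottom to top): [21, 23, 24, 25]


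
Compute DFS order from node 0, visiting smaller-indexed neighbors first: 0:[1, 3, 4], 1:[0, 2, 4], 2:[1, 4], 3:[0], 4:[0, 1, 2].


DFS stack-based: start with [0]
Visit order: [0, 1, 2, 4, 3]


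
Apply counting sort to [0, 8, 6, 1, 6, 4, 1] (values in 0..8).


Count array: [1, 2, 0, 0, 1, 0, 2, 0, 1]
Reconstruct: [0, 1, 1, 4, 6, 6, 8]


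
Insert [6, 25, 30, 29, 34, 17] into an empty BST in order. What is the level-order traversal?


Root = 6; build tree by BST insertion.
Level-Order traversal: [6, 25, 17, 30, 29, 34]


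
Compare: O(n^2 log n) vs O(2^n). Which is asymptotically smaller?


n^2 log n grows slower than exponential
O(n^2 log n) is asymptotically smaller; O(2^n) grows faster


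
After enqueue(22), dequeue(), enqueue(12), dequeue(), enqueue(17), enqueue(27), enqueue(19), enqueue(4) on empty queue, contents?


enqueue(22) -> [22]
dequeue() returns 22 -> []
enqueue(12) -> [12]
dequeue() returns 12 -> []
enqueue(17) -> [17]
enqueue(27) -> [17, 27]
enqueue(19) -> [17, 27, 19]
enqueue(4) -> [17, 27, 19, 4]
Final queue (front to back): [17, 27, 19, 4]


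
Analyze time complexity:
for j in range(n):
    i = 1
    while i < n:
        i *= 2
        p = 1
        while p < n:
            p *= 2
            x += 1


Per nesting level: O(n) * O(log n) * O(log n) = O(n (log n)^2)
Complexity: O(n (log n)^2)


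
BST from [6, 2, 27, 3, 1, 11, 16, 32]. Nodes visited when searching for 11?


BST root = 6
Search for 11: compare at each node
Path: [6, 27, 11]


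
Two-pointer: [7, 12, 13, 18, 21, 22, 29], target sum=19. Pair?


Two pointers: lo=0, hi=6
Found pair: (7, 12) summing to 19


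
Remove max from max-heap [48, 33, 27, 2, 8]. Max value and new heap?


Max = 48
Replace root with last, heapify down
Resulting heap: [33, 8, 27, 2]


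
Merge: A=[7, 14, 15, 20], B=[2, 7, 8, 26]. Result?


Compare heads, take smaller each step.
Merged: [2, 7, 7, 8, 14, 15, 20, 26]


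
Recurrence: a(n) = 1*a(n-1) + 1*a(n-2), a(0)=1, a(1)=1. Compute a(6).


Build bottom-up:
...a(4)=5, a(5)=8, a(6)=1*8+1*5=13


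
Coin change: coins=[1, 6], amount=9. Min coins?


dp[0]=0; dp[i]=1+min(dp[i-c] for c in coins)
...dp[4]=4, dp[5]=5, dp[6]=1, dp[7]=2, dp[8]=3, dp[9]=4
Minimum coins for 9 = 4


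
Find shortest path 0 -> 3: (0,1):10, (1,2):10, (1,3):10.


Dijkstra from 0:
Distances: {0: 0, 1: 10, 2: 20, 3: 20}
Shortest distance to 3 = 20, path = [0, 1, 3]


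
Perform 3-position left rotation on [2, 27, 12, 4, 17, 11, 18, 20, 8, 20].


Left rotate by 3: [4, 17, 11, 18, 20, 8, 20, 2, 27, 12]


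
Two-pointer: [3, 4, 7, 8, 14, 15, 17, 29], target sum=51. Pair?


Two pointers: lo=0, hi=7
No pair sums to 51


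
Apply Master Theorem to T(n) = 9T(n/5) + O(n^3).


a=9, b=5, c=3. log_5(9)=1.365 < c=3. Case 3: O(n^c) = O(n^3)
Complexity: O(n^3)


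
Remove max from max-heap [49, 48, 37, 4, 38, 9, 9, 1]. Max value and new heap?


Max = 49
Replace root with last, heapify down
Resulting heap: [48, 38, 37, 4, 1, 9, 9]


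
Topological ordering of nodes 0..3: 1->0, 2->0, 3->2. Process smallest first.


Kahn's algorithm, process smallest node first
Order: [1, 3, 2, 0]


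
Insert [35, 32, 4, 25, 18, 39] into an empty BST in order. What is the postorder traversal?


Root = 35; build tree by BST insertion.
Postorder traversal: [18, 25, 4, 32, 39, 35]


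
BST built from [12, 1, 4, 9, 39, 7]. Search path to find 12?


BST root = 12
Search for 12: compare at each node
Path: [12]


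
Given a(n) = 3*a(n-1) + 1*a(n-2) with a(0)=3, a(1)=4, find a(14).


Build bottom-up:
...a(12)=2293563, a(13)=7575124, a(14)=3*7575124+1*2293563=25018935


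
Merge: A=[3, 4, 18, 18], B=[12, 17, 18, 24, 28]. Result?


Compare heads, take smaller each step.
Merged: [3, 4, 12, 17, 18, 18, 18, 24, 28]


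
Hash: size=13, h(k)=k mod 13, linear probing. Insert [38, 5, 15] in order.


Insertions: 38->slot 12; 5->slot 5; 15->slot 2
Table: [None, None, 15, None, None, 5, None, None, None, None, None, None, 38]


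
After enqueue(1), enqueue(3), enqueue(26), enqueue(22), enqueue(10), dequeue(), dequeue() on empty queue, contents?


enqueue(1) -> [1]
enqueue(3) -> [1, 3]
enqueue(26) -> [1, 3, 26]
enqueue(22) -> [1, 3, 26, 22]
enqueue(10) -> [1, 3, 26, 22, 10]
dequeue() returns 1 -> [3, 26, 22, 10]
dequeue() returns 3 -> [26, 22, 10]
Final queue (front to back): [26, 22, 10]


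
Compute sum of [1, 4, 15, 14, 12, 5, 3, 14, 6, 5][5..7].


Prefix sums: [0, 1, 5, 20, 34, 46, 51, 54, 68, 74, 79]
Sum[5..7] = prefix[8] - prefix[5] = 68 - 46 = 22


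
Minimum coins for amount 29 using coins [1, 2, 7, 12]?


dp[0]=0; dp[i]=1+min(dp[i-c] for c in coins)
...dp[24]=2, dp[25]=3, dp[26]=3, dp[27]=4, dp[28]=4, dp[29]=5
Minimum coins for 29 = 5


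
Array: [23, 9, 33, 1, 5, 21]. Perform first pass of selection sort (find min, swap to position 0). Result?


After one pass: [1, 9, 33, 23, 5, 21]


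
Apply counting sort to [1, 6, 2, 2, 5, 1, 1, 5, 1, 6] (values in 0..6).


Count array: [0, 4, 2, 0, 0, 2, 2]
Reconstruct: [1, 1, 1, 1, 2, 2, 5, 5, 6, 6]


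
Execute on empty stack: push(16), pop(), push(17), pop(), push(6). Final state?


push(16) -> [16]
pop() returns 16 -> []
push(17) -> [17]
pop() returns 17 -> []
push(6) -> [6]
Final stack (bottom to top): [6]


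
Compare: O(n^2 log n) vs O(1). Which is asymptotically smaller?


constant grows slower than n^2 log n
O(1) is asymptotically smaller; O(n^2 log n) grows faster


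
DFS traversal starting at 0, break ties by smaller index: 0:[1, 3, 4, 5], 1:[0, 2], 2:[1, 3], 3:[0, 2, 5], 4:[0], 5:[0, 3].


DFS stack-based: start with [0]
Visit order: [0, 1, 2, 3, 5, 4]


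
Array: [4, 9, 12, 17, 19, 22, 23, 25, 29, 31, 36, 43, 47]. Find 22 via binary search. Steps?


Search for 22:
[0,12] mid=6 arr[6]=23
[0,5] mid=2 arr[2]=12
[3,5] mid=4 arr[4]=19
[5,5] mid=5 arr[5]=22
Total: 4 comparisons


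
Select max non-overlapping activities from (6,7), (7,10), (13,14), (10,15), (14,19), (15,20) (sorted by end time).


Greedy: pick earliest-ending, then skip overlaps.
Selected (4 activities): [(6, 7), (7, 10), (13, 14), (14, 19)]


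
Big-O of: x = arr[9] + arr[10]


Analysis: constant-time operation, no loop
Complexity: O(1)


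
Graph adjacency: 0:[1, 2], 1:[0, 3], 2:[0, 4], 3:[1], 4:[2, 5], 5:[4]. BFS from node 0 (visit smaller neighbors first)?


BFS queue: start with [0]
Visit order: [0, 1, 2, 3, 4, 5]


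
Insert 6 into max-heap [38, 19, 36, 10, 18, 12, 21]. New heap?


Append 6: [38, 19, 36, 10, 18, 12, 21, 6]
Bubble up: no swaps needed
Result: [38, 19, 36, 10, 18, 12, 21, 6]


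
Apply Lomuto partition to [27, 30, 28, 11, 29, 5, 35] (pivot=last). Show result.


Elements <= 35 go left of pivot.
Result: [27, 30, 28, 11, 29, 5, 35], pivot at index 6


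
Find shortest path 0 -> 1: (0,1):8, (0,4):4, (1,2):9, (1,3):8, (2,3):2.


Dijkstra from 0:
Distances: {0: 0, 1: 8, 2: 17, 3: 16, 4: 4}
Shortest distance to 1 = 8, path = [0, 1]


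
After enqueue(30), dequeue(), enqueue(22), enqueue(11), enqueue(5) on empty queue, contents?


enqueue(30) -> [30]
dequeue() returns 30 -> []
enqueue(22) -> [22]
enqueue(11) -> [22, 11]
enqueue(5) -> [22, 11, 5]
Final queue (front to back): [22, 11, 5]


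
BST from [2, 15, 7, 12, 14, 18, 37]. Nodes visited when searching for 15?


BST root = 2
Search for 15: compare at each node
Path: [2, 15]


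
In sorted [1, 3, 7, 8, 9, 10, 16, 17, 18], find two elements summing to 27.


Two pointers: lo=0, hi=8
Found pair: (9, 18) summing to 27


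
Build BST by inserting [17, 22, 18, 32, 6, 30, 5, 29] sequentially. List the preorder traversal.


Root = 17; build tree by BST insertion.
Preorder traversal: [17, 6, 5, 22, 18, 32, 30, 29]


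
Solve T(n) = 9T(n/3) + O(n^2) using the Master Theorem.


a=9, b=3, c=2. log_3(9)=2 = c=2. Case 2: O(n^c log n) = O(n^2 log n)
Complexity: O(n^2 log n)


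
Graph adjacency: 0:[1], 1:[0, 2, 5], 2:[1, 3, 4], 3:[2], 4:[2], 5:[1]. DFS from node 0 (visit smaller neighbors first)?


DFS stack-based: start with [0]
Visit order: [0, 1, 2, 3, 4, 5]


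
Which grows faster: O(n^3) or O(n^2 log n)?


n^2 log n grows slower than cubic
O(n^2 log n) is asymptotically smaller; O(n^3) grows faster


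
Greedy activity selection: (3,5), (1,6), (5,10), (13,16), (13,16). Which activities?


Greedy: pick earliest-ending, then skip overlaps.
Selected (3 activities): [(3, 5), (5, 10), (13, 16)]


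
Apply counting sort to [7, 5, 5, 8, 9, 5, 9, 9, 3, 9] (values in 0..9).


Count array: [0, 0, 0, 1, 0, 3, 0, 1, 1, 4]
Reconstruct: [3, 5, 5, 5, 7, 8, 9, 9, 9, 9]


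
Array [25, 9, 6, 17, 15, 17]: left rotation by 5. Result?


Left rotate by 5: [17, 25, 9, 6, 17, 15]


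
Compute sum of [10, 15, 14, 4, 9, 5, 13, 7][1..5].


Prefix sums: [0, 10, 25, 39, 43, 52, 57, 70, 77]
Sum[1..5] = prefix[6] - prefix[1] = 57 - 10 = 47


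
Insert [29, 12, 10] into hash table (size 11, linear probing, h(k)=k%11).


Insertions: 29->slot 7; 12->slot 1; 10->slot 10
Table: [None, 12, None, None, None, None, None, 29, None, None, 10]


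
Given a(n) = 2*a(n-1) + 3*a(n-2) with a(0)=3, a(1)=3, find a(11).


Build bottom-up:
...a(9)=29523, a(10)=88575, a(11)=2*88575+3*29523=265719


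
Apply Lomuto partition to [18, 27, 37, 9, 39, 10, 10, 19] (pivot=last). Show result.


Elements <= 19 go left of pivot.
Result: [18, 9, 10, 10, 19, 37, 27, 39], pivot at index 4


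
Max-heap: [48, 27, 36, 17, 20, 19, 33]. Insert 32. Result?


Append 32: [48, 27, 36, 17, 20, 19, 33, 32]
Bubble up: swap idx 7(32) with idx 3(17); swap idx 3(32) with idx 1(27)
Result: [48, 32, 36, 27, 20, 19, 33, 17]


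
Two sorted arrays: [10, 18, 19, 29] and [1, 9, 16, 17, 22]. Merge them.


Compare heads, take smaller each step.
Merged: [1, 9, 10, 16, 17, 18, 19, 22, 29]


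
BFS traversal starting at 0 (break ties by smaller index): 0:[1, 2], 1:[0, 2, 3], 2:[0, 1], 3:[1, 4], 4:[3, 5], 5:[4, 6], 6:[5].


BFS queue: start with [0]
Visit order: [0, 1, 2, 3, 4, 5, 6]


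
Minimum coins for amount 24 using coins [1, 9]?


dp[0]=0; dp[i]=1+min(dp[i-c] for c in coins)
...dp[19]=3, dp[20]=4, dp[21]=5, dp[22]=6, dp[23]=7, dp[24]=8
Minimum coins for 24 = 8


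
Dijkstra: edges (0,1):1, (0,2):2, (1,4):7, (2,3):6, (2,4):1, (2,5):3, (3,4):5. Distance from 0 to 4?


Dijkstra from 0:
Distances: {0: 0, 1: 1, 2: 2, 3: 8, 4: 3, 5: 5}
Shortest distance to 4 = 3, path = [0, 2, 4]


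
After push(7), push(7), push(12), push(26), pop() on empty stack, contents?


push(7) -> [7]
push(7) -> [7, 7]
push(12) -> [7, 7, 12]
push(26) -> [7, 7, 12, 26]
pop() returns 26 -> [7, 7, 12]
Final stack (bottom to top): [7, 7, 12]


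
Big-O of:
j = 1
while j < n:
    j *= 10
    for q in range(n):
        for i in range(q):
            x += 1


Per nesting level: O(log n) * O(n) * O(n) [triangular over q] = O(n^2 log n)
Complexity: O(n^2 log n)


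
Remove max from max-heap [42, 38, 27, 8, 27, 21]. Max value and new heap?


Max = 42
Replace root with last, heapify down
Resulting heap: [38, 27, 27, 8, 21]


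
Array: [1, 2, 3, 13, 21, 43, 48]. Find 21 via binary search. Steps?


Search for 21:
[0,6] mid=3 arr[3]=13
[4,6] mid=5 arr[5]=43
[4,4] mid=4 arr[4]=21
Total: 3 comparisons


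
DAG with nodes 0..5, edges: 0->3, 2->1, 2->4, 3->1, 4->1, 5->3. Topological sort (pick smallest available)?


Kahn's algorithm, process smallest node first
Order: [0, 2, 4, 5, 3, 1]


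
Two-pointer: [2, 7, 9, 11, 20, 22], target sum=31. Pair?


Two pointers: lo=0, hi=5
Found pair: (9, 22) summing to 31


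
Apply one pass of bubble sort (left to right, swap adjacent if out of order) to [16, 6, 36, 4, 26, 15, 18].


After one pass: [6, 16, 4, 26, 15, 18, 36]


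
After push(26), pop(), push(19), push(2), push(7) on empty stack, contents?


push(26) -> [26]
pop() returns 26 -> []
push(19) -> [19]
push(2) -> [19, 2]
push(7) -> [19, 2, 7]
Final stack (bottom to top): [19, 2, 7]


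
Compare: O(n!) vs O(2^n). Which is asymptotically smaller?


exponential grows slower than factorial
O(2^n) is asymptotically smaller; O(n!) grows faster


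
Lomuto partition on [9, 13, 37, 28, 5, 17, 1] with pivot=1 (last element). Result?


Elements <= 1 go left of pivot.
Result: [1, 13, 37, 28, 5, 17, 9], pivot at index 0


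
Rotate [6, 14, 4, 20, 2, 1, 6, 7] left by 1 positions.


Left rotate by 1: [14, 4, 20, 2, 1, 6, 7, 6]
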